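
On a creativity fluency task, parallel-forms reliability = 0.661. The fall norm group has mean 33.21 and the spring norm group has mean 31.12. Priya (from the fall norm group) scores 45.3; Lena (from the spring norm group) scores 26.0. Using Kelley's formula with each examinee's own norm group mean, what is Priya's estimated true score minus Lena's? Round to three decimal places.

13.466

T̂_Priya = 0.661(45.3) + 0.339(33.21) = 41.20149
T̂_Lena = 0.661(26.0) + 0.339(31.12) = 27.73568
Difference = 41.20149 − 27.73568 = 13.46581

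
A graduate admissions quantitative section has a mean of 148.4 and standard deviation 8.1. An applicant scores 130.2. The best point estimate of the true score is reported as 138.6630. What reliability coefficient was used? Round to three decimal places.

T̂ = ρX + (1 − ρ)μ  ⇒  T̂ − μ = ρ(X − μ)
ρ = (T̂ − μ)/(X − μ) = (138.6630 − 148.4) / (130.2 − 148.4) = -9.7370 / -18.2 = 0.53500

0.535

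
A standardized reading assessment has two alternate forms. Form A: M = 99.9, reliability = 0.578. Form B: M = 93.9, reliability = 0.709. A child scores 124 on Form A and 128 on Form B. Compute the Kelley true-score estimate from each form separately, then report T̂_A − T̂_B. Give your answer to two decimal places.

T̂_A = 0.578(124) + 0.422(99.9) = 113.8298
T̂_B = 0.709(128) + 0.291(93.9) = 118.0769
T̂_A − T̂_B = -4.2471

-4.25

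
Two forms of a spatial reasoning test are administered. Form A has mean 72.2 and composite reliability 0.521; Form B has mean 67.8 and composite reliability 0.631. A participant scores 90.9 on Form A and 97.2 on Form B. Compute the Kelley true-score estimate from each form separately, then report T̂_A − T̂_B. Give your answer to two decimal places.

-4.41

T̂_A = 0.521(90.9) + 0.479(72.2) = 81.9427
T̂_B = 0.631(97.2) + 0.369(67.8) = 86.3514
T̂_A − T̂_B = -4.4087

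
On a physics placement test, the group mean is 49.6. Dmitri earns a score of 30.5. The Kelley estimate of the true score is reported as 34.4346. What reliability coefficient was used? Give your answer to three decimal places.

0.794

T̂ = ρX + (1 − ρ)μ  ⇒  T̂ − μ = ρ(X − μ)
ρ = (T̂ − μ)/(X − μ) = (34.4346 − 49.6) / (30.5 − 49.6) = -15.1654 / -19.1 = 0.79400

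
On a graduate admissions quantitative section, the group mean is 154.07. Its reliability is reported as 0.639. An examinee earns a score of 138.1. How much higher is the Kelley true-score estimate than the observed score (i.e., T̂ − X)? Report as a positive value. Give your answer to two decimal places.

5.77

T̂ = 0.639(138.1) + 0.361(154.07) = 88.2459 + 55.61927 = 143.8652 → 143.865
T̂ − X = 143.865 − 138.1 = 5.765 → 5.77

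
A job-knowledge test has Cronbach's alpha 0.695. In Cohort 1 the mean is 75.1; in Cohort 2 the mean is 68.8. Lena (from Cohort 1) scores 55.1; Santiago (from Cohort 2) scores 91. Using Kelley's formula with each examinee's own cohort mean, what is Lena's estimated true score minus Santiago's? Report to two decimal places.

T̂_Lena = 0.695(55.1) + 0.305(75.1) = 61.2000
T̂_Santiago = 0.695(91) + 0.305(68.8) = 84.2290
Difference = 61.2000 − 84.2290 = -23.0290

-23.03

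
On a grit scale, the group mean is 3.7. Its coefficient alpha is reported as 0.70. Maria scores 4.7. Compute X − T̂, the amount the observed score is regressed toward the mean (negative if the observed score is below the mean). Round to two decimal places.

T̂ = ρX + (1 − ρ)μ
  = 0.70 × 4.7 + 0.30 × 3.7
  = 3.290 + 1.110
  = 4.4000
  ≈ 4.400
X − T̂ = 4.7 − 4.400 = 0.300 → 0.30

0.30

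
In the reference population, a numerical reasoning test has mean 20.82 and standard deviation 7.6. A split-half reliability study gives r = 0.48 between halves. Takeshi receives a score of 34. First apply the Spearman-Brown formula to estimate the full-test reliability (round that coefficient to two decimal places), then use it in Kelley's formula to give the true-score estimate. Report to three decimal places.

Spearman-Brown: ρ = 2r/(1 + r) = 2(0.48)/(1 + 0.48) = 0.960/1.48 = 0.6486 → 0.65
Weight the observed score by reliability and the mean by (1 − reliability): T̂ = 0.65·34 + 0.35·20.82 = 22.10 + 7.2870 = 29.3870.

29.387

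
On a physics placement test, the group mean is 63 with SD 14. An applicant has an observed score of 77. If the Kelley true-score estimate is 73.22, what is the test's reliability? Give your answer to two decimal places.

T̂ = ρX + (1 − ρ)μ  ⇒  T̂ − μ = ρ(X − μ)
ρ = (T̂ − μ)/(X − μ) = (73.22 − 63) / (77 − 63) = 10.22 / 14.0 = 0.7300

0.73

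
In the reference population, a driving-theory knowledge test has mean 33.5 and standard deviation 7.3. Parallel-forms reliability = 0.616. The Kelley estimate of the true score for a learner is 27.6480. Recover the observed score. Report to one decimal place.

T̂ = ρX + (1 − ρ)μ  ⇒  X = (T̂ − (1 − ρ)μ) / ρ
X = (27.6480 − 0.384 × 33.5) / 0.616 = (27.6480 − 12.8640) / 0.616 = 14.7840 / 0.616 = 24.000

24.0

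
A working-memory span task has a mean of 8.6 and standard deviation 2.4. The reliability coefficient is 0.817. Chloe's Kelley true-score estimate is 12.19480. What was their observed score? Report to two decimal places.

T̂ = ρX + (1 − ρ)μ  ⇒  X = (T̂ − (1 − ρ)μ) / ρ
X = (12.19480 − 0.183 × 8.6) / 0.817 = (12.19480 − 1.5738) / 0.817 = 10.62100 / 0.817 = 13.0000

13.00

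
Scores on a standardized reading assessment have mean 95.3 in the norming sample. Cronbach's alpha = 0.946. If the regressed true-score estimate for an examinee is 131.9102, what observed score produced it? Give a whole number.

134

T̂ = ρX + (1 − ρ)μ  ⇒  X = (T̂ − (1 − ρ)μ) / ρ
X = (131.9102 − 0.054 × 95.3) / 0.946 = (131.9102 − 5.1462) / 0.946 = 126.7640 / 0.946 = 134.00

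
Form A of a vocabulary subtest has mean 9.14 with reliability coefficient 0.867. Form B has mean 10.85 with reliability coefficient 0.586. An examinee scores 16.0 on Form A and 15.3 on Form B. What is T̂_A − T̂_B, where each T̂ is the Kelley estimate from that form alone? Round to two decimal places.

1.63

T̂_A = 0.867(16.0) + 0.133(9.14) = 15.0876
T̂_B = 0.586(15.3) + 0.414(10.85) = 13.4577
T̂_A − T̂_B = 1.6299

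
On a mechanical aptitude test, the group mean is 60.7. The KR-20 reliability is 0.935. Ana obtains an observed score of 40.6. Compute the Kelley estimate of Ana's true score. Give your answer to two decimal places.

41.91

T̂ = ρX + (1 − ρ)μ
  = 0.935 × 40.6 + 0.065 × 60.7
  = 37.9610 + 3.9455
  = 41.907
  ≈ 41.91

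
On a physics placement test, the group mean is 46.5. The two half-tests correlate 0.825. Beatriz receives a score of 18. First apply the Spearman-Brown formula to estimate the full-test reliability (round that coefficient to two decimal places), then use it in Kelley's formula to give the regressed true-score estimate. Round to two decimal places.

Spearman-Brown: ρ = 2r/(1 + r) = 2(0.825)/(1 + 0.825) = 1.6500/1.825 = 0.9041 → 0.90
T̂ = ρX + (1 − ρ)μ
  = 0.90 × 18 + 0.10 × 46.5
  = 16.20 + 4.650
  = 20.850
  ≈ 20.85

20.85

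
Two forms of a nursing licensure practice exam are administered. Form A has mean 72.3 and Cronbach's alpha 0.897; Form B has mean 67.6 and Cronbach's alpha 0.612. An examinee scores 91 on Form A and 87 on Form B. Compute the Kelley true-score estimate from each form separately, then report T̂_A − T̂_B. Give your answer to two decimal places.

9.60

T̂_A = 0.897(91) + 0.103(72.3) = 89.0739
T̂_B = 0.612(87) + 0.388(67.6) = 79.4728
T̂_A − T̂_B = 9.6011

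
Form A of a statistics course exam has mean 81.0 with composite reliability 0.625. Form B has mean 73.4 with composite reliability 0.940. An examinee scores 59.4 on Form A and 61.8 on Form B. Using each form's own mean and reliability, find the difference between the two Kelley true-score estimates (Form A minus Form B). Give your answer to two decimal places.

5.00

T̂_A = 0.625(59.4) + 0.375(81.0) = 67.5000
T̂_B = 0.940(61.8) + 0.060(73.4) = 62.4960
T̂_A − T̂_B = 5.0040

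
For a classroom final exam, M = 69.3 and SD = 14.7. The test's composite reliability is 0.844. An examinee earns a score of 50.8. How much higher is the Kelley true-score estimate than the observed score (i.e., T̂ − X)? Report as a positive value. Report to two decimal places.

2.89

T̂ = 0.844(50.8) + 0.156(69.3) = 42.8752 + 10.8108 = 53.6860 → 53.686
T̂ − X = 53.686 − 50.8 = 2.886 → 2.89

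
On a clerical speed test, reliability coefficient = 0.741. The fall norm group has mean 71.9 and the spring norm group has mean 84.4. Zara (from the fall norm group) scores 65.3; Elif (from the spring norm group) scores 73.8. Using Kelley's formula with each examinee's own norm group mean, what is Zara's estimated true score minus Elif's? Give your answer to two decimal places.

-9.54

T̂_Zara = 0.741(65.3) + 0.259(71.9) = 67.0094
T̂_Elif = 0.741(73.8) + 0.259(84.4) = 76.5454
Difference = 67.0094 − 76.5454 = -9.5360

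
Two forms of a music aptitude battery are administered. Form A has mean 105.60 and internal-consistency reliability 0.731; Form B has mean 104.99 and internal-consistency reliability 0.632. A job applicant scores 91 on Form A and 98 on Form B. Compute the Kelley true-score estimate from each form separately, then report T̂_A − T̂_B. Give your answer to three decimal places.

-5.645

T̂_A = 0.731(91) + 0.269(105.60) = 94.92740
T̂_B = 0.632(98) + 0.368(104.99) = 100.57232
T̂_A − T̂_B = -5.64492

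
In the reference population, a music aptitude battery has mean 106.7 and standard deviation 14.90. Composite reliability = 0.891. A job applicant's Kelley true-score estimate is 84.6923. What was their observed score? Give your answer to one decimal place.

T̂ = ρX + (1 − ρ)μ  ⇒  X = (T̂ − (1 − ρ)μ) / ρ
X = (84.6923 − 0.109 × 106.7) / 0.891 = (84.6923 − 11.6303) / 0.891 = 73.0620 / 0.891 = 82.000

82.0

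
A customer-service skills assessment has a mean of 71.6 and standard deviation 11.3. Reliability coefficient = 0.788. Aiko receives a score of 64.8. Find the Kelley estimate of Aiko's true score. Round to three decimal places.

T̂ = 0.788(64.8) + 0.212(71.6) = 51.0624 + 15.1792 = 66.2416 → 66.242

66.242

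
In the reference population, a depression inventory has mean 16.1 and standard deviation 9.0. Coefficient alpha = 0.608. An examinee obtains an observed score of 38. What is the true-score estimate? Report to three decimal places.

29.415

Weight the observed score by reliability and the mean by (1 − reliability): T̂ = 0.608·38 + 0.392·16.1 = 23.104 + 6.3112 = 29.4152.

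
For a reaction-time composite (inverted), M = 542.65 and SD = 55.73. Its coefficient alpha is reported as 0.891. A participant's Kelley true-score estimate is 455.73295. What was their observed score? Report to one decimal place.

445.1

T̂ = ρX + (1 − ρ)μ  ⇒  X = (T̂ − (1 − ρ)μ) / ρ
X = (455.73295 − 0.109 × 542.65) / 0.891 = (455.73295 − 59.14885) / 0.891 = 396.58410 / 0.891 = 445.100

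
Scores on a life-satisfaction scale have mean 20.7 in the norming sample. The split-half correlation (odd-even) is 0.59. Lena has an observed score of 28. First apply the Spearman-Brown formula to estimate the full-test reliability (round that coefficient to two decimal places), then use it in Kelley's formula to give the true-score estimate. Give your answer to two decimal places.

Spearman-Brown: ρ = 2r/(1 + r) = 2(0.59)/(1 + 0.59) = 1.180/1.59 = 0.7421 → 0.74
T̂ = 0.74(28) + 0.26(20.7) = 20.72 + 5.382 = 26.102 → 26.10

26.10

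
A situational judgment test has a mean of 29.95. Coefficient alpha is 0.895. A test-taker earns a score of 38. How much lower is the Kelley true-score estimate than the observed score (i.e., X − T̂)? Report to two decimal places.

Regress the observed score toward the mean by the unreliability: T̂ = 0.895·38 + 0.105·29.95 = 34.010 + 3.14475 = 37.1547.
X − T̂ = 38 − 37.155 = 0.845 → 0.85

0.85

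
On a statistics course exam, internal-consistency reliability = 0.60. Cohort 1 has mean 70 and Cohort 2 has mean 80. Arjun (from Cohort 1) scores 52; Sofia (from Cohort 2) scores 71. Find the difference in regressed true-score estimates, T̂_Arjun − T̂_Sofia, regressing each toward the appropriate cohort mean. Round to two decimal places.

T̂_Arjun = 0.60(52) + 0.40(70) = 59.2000
T̂_Sofia = 0.60(71) + 0.40(80) = 74.6000
Difference = 59.2000 − 74.6000 = -15.4000

-15.40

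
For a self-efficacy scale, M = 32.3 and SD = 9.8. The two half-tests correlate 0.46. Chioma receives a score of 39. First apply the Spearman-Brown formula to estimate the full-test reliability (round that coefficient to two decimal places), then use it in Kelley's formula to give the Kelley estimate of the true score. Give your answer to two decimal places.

36.52

Spearman-Brown: ρ = 2r/(1 + r) = 2(0.46)/(1 + 0.46) = 0.920/1.46 = 0.6301 → 0.63
Kelley's formula gives T̂ = 0.63·39 + 0.37·32.3 = 24.57 + 11.951 = 36.521.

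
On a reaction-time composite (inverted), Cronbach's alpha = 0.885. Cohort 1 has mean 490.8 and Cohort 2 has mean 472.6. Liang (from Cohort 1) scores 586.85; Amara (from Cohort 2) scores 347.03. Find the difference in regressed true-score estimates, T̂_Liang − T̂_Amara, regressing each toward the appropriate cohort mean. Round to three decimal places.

T̂_Liang = 0.885(586.85) + 0.115(490.8) = 575.80425
T̂_Amara = 0.885(347.03) + 0.115(472.6) = 361.47055
Difference = 575.80425 − 361.47055 = 214.33370

214.334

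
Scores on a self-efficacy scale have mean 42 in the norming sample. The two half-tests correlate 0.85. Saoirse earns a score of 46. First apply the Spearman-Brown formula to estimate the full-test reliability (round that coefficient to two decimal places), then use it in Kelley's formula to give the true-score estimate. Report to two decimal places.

Spearman-Brown: ρ = 2r/(1 + r) = 2(0.85)/(1 + 0.85) = 1.700/1.85 = 0.9189 → 0.92
T̂ = ρX + (1 − ρ)μ
  = 0.92 × 46 + 0.08 × 42
  = 42.32 + 3.36
  = 45.680
  ≈ 45.68

45.68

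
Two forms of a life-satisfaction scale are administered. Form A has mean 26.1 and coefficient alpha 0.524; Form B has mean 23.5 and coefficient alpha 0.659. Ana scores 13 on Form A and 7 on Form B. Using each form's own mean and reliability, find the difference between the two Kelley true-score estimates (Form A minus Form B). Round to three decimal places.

6.609

T̂_A = 0.524(13) + 0.476(26.1) = 19.23560
T̂_B = 0.659(7) + 0.341(23.5) = 12.62650
T̂_A − T̂_B = 6.60910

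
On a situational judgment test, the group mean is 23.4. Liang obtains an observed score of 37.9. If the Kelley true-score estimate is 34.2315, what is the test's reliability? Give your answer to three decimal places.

0.747

T̂ = ρX + (1 − ρ)μ  ⇒  T̂ − μ = ρ(X − μ)
ρ = (T̂ − μ)/(X − μ) = (34.2315 − 23.4) / (37.9 − 23.4) = 10.8315 / 14.5 = 0.74700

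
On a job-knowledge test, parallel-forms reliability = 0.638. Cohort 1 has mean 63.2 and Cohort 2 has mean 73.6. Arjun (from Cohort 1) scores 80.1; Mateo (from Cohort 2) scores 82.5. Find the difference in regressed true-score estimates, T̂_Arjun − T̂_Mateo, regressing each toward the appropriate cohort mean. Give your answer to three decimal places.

T̂_Arjun = 0.638(80.1) + 0.362(63.2) = 73.98220
T̂_Mateo = 0.638(82.5) + 0.362(73.6) = 79.27820
Difference = 73.98220 − 79.27820 = -5.29600

-5.296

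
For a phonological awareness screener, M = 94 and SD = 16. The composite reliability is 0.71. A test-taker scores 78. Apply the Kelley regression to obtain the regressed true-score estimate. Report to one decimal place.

Weight the observed score by reliability and the mean by (1 − reliability): T̂ = 0.71·78 + 0.29·94 = 55.38 + 27.26 = 82.64.

82.6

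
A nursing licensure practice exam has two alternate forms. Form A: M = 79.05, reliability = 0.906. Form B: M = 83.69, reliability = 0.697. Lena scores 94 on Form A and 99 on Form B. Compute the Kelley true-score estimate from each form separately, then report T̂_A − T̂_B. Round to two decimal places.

T̂_A = 0.906(94) + 0.094(79.05) = 92.5947
T̂_B = 0.697(99) + 0.303(83.69) = 94.3611
T̂_A − T̂_B = -1.7664

-1.77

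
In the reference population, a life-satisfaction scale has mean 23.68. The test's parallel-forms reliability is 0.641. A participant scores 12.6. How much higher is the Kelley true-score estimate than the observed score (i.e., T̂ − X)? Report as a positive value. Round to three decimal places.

Regress the observed score toward the mean by the unreliability: T̂ = 0.641·12.6 + 0.359·23.68 = 8.0766 + 8.50112 = 16.57772.
T̂ − X = 16.5777 − 12.6 = 3.9777 → 3.978

3.978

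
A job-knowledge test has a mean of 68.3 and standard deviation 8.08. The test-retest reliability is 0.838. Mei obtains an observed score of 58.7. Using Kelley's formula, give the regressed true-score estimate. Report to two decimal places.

60.26

T̂ = 0.838(58.7) + 0.162(68.3) = 49.1906 + 11.0646 = 60.255 → 60.26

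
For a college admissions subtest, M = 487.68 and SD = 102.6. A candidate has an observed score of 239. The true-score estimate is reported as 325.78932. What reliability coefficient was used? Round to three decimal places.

T̂ = ρX + (1 − ρ)μ  ⇒  T̂ − μ = ρ(X − μ)
ρ = (T̂ − μ)/(X − μ) = (325.78932 − 487.68) / (239 − 487.68) = -161.89068 / -248.68 = 0.65100

0.651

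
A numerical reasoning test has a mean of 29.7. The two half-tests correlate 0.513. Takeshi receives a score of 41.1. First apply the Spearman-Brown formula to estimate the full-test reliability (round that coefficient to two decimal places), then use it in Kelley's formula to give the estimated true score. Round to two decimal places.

Spearman-Brown: ρ = 2r/(1 + r) = 2(0.513)/(1 + 0.513) = 1.0260/1.513 = 0.6781 → 0.68
Weight the observed score by reliability and the mean by (1 − reliability): T̂ = 0.68·41.1 + 0.32·29.7 = 27.948 + 9.504 = 37.452.

37.45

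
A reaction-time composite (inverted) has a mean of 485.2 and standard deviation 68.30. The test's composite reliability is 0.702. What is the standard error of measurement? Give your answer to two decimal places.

SEM = SD · √(1 − ρ) = 68.30 × √0.298 = 68.30 × 0.5459 = 37.285

37.28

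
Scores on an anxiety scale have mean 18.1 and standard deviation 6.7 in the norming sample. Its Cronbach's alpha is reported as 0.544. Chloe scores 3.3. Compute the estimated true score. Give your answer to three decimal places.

10.049

T̂ = ρX + (1 − ρ)μ
  = 0.544 × 3.3 + 0.456 × 18.1
  = 1.7952 + 8.2536
  = 10.0488
  ≈ 10.049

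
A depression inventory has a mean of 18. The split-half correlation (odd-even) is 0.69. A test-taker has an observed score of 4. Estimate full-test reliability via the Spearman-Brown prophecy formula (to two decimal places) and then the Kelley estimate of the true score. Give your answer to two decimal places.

Spearman-Brown: ρ = 2r/(1 + r) = 2(0.69)/(1 + 0.69) = 1.380/1.69 = 0.8166 → 0.82
T̂ = 0.82(4) + 0.18(18) = 3.28 + 3.24 = 6.520 → 6.52

6.52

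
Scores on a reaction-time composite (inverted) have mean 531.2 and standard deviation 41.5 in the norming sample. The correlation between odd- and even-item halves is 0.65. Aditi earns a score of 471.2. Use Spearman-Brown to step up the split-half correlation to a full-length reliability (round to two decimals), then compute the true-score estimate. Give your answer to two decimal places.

Spearman-Brown: ρ = 2r/(1 + r) = 2(0.65)/(1 + 0.65) = 1.300/1.65 = 0.7879 → 0.79
T̂ = 0.79(471.2) + 0.21(531.2) = 372.248 + 111.552 = 483.800 → 483.80

483.80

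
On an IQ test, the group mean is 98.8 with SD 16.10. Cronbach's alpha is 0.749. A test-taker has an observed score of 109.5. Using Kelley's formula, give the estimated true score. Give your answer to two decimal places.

106.81

T̂ = 0.749(109.5) + 0.251(98.8) = 82.0155 + 24.7988 = 106.814 → 106.81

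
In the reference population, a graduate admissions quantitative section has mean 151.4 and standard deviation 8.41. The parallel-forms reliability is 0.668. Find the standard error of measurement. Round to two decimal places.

4.85

SEM = SD · √(1 − ρ) = 8.41 × √0.332 = 8.41 × 0.5762 = 4.846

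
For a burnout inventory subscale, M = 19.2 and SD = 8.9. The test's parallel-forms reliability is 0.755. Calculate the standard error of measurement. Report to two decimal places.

4.41

SEM = SD · √(1 − ρ) = 8.9 × √0.245 = 8.9 × 0.4950 = 4.405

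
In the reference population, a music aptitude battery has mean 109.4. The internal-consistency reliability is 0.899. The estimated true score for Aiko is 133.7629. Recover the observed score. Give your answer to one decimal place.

136.5

T̂ = ρX + (1 − ρ)μ  ⇒  X = (T̂ − (1 − ρ)μ) / ρ
X = (133.7629 − 0.101 × 109.4) / 0.899 = (133.7629 − 11.0494) / 0.899 = 122.7135 / 0.899 = 136.500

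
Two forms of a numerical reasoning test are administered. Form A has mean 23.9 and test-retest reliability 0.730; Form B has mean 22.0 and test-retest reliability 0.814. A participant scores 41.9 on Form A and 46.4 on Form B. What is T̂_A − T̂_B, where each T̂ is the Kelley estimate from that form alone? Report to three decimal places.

T̂_A = 0.730(41.9) + 0.270(23.9) = 37.04000
T̂_B = 0.814(46.4) + 0.186(22.0) = 41.86160
T̂_A − T̂_B = -4.82160

-4.822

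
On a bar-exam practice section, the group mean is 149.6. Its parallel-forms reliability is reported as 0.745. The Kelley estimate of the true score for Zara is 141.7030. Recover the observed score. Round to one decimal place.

T̂ = ρX + (1 − ρ)μ  ⇒  X = (T̂ − (1 − ρ)μ) / ρ
X = (141.7030 − 0.255 × 149.6) / 0.745 = (141.7030 − 38.1480) / 0.745 = 103.5550 / 0.745 = 139.000

139.0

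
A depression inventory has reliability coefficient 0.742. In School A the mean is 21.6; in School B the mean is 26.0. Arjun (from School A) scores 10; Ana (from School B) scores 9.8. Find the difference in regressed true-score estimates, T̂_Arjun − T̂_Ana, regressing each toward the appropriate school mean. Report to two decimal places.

-0.99

T̂_Arjun = 0.742(10) + 0.258(21.6) = 12.9928
T̂_Ana = 0.742(9.8) + 0.258(26.0) = 13.9796
Difference = 12.9928 − 13.9796 = -0.9868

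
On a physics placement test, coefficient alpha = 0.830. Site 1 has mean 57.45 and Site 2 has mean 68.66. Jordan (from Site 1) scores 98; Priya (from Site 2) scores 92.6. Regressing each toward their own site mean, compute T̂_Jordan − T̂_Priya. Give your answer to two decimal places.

T̂_Jordan = 0.830(98) + 0.170(57.45) = 91.1065
T̂_Priya = 0.830(92.6) + 0.170(68.66) = 88.5302
Difference = 91.1065 − 88.5302 = 2.5763

2.58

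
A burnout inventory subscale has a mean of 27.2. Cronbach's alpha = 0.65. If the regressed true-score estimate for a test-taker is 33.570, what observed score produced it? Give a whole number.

T̂ = ρX + (1 − ρ)μ  ⇒  X = (T̂ − (1 − ρ)μ) / ρ
X = (33.570 − 0.35 × 27.2) / 0.65 = (33.570 − 9.520) / 0.65 = 24.050 / 0.65 = 37.00

37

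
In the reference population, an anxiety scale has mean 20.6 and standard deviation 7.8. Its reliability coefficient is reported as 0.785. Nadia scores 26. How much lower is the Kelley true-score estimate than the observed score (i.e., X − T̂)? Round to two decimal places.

1.16

T̂ = 0.785(26) + 0.215(20.6) = 20.410 + 4.4290 = 24.8390 → 24.839
X − T̂ = 26 − 24.839 = 1.161 → 1.16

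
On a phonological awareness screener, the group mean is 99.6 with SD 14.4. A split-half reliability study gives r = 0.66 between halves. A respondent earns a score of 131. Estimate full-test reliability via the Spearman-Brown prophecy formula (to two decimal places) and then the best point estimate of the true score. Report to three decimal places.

Spearman-Brown: ρ = 2r/(1 + r) = 2(0.66)/(1 + 0.66) = 1.320/1.66 = 0.7952 → 0.80
T̂ = ρX + (1 − ρ)μ
  = 0.80 × 131 + 0.20 × 99.6
  = 104.80 + 19.920
  = 124.7200
  ≈ 124.720

124.720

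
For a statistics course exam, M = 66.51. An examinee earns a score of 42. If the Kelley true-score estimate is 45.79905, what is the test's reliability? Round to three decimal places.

0.845

T̂ = ρX + (1 − ρ)μ  ⇒  T̂ − μ = ρ(X − μ)
ρ = (T̂ − μ)/(X − μ) = (45.79905 − 66.51) / (42 − 66.51) = -20.71095 / -24.51 = 0.84500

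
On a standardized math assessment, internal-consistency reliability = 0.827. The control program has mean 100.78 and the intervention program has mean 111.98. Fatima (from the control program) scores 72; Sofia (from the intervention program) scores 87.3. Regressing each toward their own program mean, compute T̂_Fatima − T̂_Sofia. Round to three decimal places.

-14.591

T̂_Fatima = 0.827(72) + 0.173(100.78) = 76.97894
T̂_Sofia = 0.827(87.3) + 0.173(111.98) = 91.56964
Difference = 76.97894 − 91.56964 = -14.59070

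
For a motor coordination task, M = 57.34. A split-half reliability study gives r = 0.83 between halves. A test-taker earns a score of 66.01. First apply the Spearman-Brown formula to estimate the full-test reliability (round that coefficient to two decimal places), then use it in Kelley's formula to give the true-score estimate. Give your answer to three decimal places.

Spearman-Brown: ρ = 2r/(1 + r) = 2(0.83)/(1 + 0.83) = 1.660/1.83 = 0.9071 → 0.91
Kelley's formula gives T̂ = 0.91·66.01 + 0.09·57.34 = 60.0691 + 5.1606 = 65.2297.

65.230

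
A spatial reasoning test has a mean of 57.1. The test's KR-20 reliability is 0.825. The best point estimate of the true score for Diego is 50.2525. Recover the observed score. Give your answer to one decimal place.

48.8

T̂ = ρX + (1 − ρ)μ  ⇒  X = (T̂ − (1 − ρ)μ) / ρ
X = (50.2525 − 0.175 × 57.1) / 0.825 = (50.2525 − 9.9925) / 0.825 = 40.2600 / 0.825 = 48.800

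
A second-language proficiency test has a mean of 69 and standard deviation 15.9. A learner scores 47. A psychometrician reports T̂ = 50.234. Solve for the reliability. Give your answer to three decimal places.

0.853

T̂ = ρX + (1 − ρ)μ  ⇒  T̂ − μ = ρ(X − μ)
ρ = (T̂ − μ)/(X − μ) = (50.234 − 69) / (47 − 69) = -18.766 / -22.0 = 0.85300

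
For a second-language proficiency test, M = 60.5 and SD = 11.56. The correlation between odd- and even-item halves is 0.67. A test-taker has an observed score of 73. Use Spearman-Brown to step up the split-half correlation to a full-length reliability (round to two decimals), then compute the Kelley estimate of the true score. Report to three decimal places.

70.500

Spearman-Brown: ρ = 2r/(1 + r) = 2(0.67)/(1 + 0.67) = 1.340/1.67 = 0.8024 → 0.80
T̂ = 0.80(73) + 0.20(60.5) = 58.40 + 12.100 = 70.5000 → 70.500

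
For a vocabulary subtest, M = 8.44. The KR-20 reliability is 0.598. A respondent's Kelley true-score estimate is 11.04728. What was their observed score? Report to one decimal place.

12.8

T̂ = ρX + (1 − ρ)μ  ⇒  X = (T̂ − (1 − ρ)μ) / ρ
X = (11.04728 − 0.402 × 8.44) / 0.598 = (11.04728 − 3.39288) / 0.598 = 7.65440 / 0.598 = 12.800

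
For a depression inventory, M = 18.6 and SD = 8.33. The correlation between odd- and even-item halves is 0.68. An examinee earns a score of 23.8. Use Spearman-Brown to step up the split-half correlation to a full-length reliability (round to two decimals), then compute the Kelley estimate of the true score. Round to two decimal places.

22.81

Spearman-Brown: ρ = 2r/(1 + r) = 2(0.68)/(1 + 0.68) = 1.360/1.68 = 0.8095 → 0.81
T̂ = ρX + (1 − ρ)μ
  = 0.81 × 23.8 + 0.19 × 18.6
  = 19.278 + 3.534
  = 22.812
  ≈ 22.81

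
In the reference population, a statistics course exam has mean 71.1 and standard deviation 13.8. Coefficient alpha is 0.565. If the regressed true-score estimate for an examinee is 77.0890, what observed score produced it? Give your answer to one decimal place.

T̂ = ρX + (1 − ρ)μ  ⇒  X = (T̂ − (1 − ρ)μ) / ρ
X = (77.0890 − 0.435 × 71.1) / 0.565 = (77.0890 − 30.9285) / 0.565 = 46.1605 / 0.565 = 81.700

81.7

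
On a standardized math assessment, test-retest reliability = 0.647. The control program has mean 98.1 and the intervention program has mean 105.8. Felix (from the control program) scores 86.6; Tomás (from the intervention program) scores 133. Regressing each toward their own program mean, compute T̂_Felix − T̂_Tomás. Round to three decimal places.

-32.739

T̂_Felix = 0.647(86.6) + 0.353(98.1) = 90.65950
T̂_Tomás = 0.647(133) + 0.353(105.8) = 123.39840
Difference = 90.65950 − 123.39840 = -32.73890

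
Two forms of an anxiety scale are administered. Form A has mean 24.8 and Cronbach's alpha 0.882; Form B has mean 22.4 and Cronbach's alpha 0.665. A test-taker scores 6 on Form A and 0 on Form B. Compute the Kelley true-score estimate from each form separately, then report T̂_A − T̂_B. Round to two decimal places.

0.71

T̂_A = 0.882(6) + 0.118(24.8) = 8.2184
T̂_B = 0.665(0) + 0.335(22.4) = 7.5040
T̂_A − T̂_B = 0.7144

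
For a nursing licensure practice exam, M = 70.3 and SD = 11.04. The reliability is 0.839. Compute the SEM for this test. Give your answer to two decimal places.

SEM = SD · √(1 − ρ) = 11.04 × √0.161 = 11.04 × 0.4012 = 4.430

4.43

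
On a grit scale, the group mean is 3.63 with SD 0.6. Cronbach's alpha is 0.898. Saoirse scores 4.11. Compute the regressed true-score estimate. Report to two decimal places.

T̂ = ρX + (1 − ρ)μ
  = 0.898 × 4.11 + 0.102 × 3.63
  = 3.69078 + 0.37026
  = 4.061
  ≈ 4.06

4.06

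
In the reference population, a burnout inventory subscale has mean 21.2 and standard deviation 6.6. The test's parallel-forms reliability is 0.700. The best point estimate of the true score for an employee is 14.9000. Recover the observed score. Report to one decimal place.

12.2

T̂ = ρX + (1 − ρ)μ  ⇒  X = (T̂ − (1 − ρ)μ) / ρ
X = (14.9000 − 0.300 × 21.2) / 0.700 = (14.9000 − 6.3600) / 0.700 = 8.5400 / 0.700 = 12.200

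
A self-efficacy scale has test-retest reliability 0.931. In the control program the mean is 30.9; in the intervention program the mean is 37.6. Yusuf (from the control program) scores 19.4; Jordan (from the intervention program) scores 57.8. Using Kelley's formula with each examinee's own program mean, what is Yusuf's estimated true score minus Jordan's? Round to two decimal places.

-36.21

T̂_Yusuf = 0.931(19.4) + 0.069(30.9) = 20.1935
T̂_Jordan = 0.931(57.8) + 0.069(37.6) = 56.4062
Difference = 20.1935 − 56.4062 = -36.2127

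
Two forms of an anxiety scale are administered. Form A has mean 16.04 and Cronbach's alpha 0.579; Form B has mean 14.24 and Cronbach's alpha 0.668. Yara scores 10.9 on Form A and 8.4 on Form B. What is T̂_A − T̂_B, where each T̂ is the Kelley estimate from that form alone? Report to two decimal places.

T̂_A = 0.579(10.9) + 0.421(16.04) = 13.0639
T̂_B = 0.668(8.4) + 0.332(14.24) = 10.3389
T̂_A − T̂_B = 2.7251

2.73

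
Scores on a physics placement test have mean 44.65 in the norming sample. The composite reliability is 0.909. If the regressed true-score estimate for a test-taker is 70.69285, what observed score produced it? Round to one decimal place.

T̂ = ρX + (1 − ρ)μ  ⇒  X = (T̂ − (1 − ρ)μ) / ρ
X = (70.69285 − 0.091 × 44.65) / 0.909 = (70.69285 − 4.06315) / 0.909 = 66.62970 / 0.909 = 73.300

73.3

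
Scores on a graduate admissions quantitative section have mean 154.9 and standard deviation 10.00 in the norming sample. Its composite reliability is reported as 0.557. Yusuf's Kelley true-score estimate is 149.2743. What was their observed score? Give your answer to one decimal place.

144.8

T̂ = ρX + (1 − ρ)μ  ⇒  X = (T̂ − (1 − ρ)μ) / ρ
X = (149.2743 − 0.443 × 154.9) / 0.557 = (149.2743 − 68.6207) / 0.557 = 80.6536 / 0.557 = 144.800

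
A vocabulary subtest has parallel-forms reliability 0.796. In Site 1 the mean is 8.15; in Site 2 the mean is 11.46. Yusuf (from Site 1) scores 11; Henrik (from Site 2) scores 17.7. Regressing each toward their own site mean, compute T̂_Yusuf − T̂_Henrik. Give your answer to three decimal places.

-6.008

T̂_Yusuf = 0.796(11) + 0.204(8.15) = 10.41860
T̂_Henrik = 0.796(17.7) + 0.204(11.46) = 16.42704
Difference = 10.41860 − 16.42704 = -6.00844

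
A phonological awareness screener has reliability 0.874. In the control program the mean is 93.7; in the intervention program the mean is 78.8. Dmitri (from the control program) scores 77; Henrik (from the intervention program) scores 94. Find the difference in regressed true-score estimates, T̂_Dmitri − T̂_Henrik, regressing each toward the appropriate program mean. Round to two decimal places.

T̂_Dmitri = 0.874(77) + 0.126(93.7) = 79.1042
T̂_Henrik = 0.874(94) + 0.126(78.8) = 92.0848
Difference = 79.1042 − 92.0848 = -12.9806

-12.98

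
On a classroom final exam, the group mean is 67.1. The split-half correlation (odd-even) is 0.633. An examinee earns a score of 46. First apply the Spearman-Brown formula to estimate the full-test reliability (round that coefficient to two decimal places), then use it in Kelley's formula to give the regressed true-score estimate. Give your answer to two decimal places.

Spearman-Brown: ρ = 2r/(1 + r) = 2(0.633)/(1 + 0.633) = 1.2660/1.633 = 0.7753 → 0.78
Regress the observed score toward the mean by the unreliability: T̂ = 0.78·46 + 0.22·67.1 = 35.88 + 14.762 = 50.642.

50.64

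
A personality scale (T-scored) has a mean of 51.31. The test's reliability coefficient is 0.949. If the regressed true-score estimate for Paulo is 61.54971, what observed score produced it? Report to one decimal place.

T̂ = ρX + (1 − ρ)μ  ⇒  X = (T̂ − (1 − ρ)μ) / ρ
X = (61.54971 − 0.051 × 51.31) / 0.949 = (61.54971 − 2.61681) / 0.949 = 58.93290 / 0.949 = 62.100

62.1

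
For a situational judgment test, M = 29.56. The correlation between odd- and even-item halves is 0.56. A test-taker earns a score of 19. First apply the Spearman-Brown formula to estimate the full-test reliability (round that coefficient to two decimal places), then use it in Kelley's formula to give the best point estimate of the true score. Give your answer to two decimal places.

21.96

Spearman-Brown: ρ = 2r/(1 + r) = 2(0.56)/(1 + 0.56) = 1.120/1.56 = 0.7179 → 0.72
T̂ = 0.72(19) + 0.28(29.56) = 13.68 + 8.2768 = 21.957 → 21.96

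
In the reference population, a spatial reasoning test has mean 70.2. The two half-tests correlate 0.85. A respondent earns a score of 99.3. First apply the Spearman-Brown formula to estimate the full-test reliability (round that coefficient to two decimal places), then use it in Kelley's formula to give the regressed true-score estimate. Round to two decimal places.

Spearman-Brown: ρ = 2r/(1 + r) = 2(0.85)/(1 + 0.85) = 1.700/1.85 = 0.9189 → 0.92
Kelley's formula gives T̂ = 0.92·99.3 + 0.08·70.2 = 91.356 + 5.616 = 96.972.

96.97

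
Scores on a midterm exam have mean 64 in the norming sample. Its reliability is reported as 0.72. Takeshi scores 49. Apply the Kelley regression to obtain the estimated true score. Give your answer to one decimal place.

53.2

T̂ = ρX + (1 − ρ)μ
  = 0.72 × 49 + 0.28 × 64
  = 35.28 + 17.92
  = 53.20
  ≈ 53.2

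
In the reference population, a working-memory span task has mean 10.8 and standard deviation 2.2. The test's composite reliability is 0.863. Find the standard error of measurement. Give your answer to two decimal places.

0.81

SEM = SD · √(1 − ρ) = 2.2 × √0.137 = 2.2 × 0.3701 = 0.814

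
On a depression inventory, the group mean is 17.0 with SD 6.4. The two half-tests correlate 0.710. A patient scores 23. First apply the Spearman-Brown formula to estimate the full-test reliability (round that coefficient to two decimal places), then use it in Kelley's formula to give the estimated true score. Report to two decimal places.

Spearman-Brown: ρ = 2r/(1 + r) = 2(0.710)/(1 + 0.710) = 1.4200/1.710 = 0.8304 → 0.83
Regress the observed score toward the mean by the unreliability: T̂ = 0.83·23 + 0.17·17.0 = 19.09 + 2.890 = 21.980.

21.98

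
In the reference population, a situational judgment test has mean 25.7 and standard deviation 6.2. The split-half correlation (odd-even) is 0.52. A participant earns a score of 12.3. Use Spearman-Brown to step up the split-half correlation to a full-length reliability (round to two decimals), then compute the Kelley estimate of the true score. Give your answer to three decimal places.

Spearman-Brown: ρ = 2r/(1 + r) = 2(0.52)/(1 + 0.52) = 1.040/1.52 = 0.6842 → 0.68
T̂ = 0.68(12.3) + 0.32(25.7) = 8.364 + 8.224 = 16.5880 → 16.588

16.588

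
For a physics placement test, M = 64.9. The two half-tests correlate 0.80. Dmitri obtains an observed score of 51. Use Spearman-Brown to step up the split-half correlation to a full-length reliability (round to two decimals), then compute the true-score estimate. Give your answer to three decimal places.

Spearman-Brown: ρ = 2r/(1 + r) = 2(0.80)/(1 + 0.80) = 1.600/1.80 = 0.8889 → 0.89
Kelley's formula gives T̂ = 0.89·51 + 0.11·64.9 = 45.39 + 7.139 = 52.5290.

52.529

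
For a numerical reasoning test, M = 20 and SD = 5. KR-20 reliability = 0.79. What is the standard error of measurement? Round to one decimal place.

2.3

SEM = SD · √(1 − ρ) = 5 × √0.21 = 5 × 0.4583 = 2.291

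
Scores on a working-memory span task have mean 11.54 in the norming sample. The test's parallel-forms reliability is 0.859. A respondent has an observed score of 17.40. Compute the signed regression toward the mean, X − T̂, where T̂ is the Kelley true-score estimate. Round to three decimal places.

T̂ = 0.859(17.40) + 0.141(11.54) = 14.94660 + 1.62714 = 16.57374 → 16.5737
X − T̂ = 17.40 − 16.5737 = 0.8263 → 0.826

0.826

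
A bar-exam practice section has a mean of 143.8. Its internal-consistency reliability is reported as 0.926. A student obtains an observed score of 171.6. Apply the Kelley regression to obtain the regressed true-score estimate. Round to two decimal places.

169.54

Kelley's formula gives T̂ = 0.926·171.6 + 0.074·143.8 = 158.9016 + 10.6412 = 169.543.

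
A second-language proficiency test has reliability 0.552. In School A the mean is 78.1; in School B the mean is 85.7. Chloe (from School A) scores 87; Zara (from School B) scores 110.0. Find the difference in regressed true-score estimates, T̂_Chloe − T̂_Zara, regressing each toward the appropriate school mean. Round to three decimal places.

T̂_Chloe = 0.552(87) + 0.448(78.1) = 83.01280
T̂_Zara = 0.552(110.0) + 0.448(85.7) = 99.11360
Difference = 83.01280 − 99.11360 = -16.10080

-16.101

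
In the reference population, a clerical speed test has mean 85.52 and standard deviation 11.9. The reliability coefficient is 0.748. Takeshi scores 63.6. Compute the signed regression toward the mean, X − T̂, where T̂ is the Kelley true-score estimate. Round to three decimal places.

-5.524

T̂ = 0.748(63.6) + 0.252(85.52) = 47.5728 + 21.55104 = 69.12384 → 69.1238
X − T̂ = 63.6 − 69.1238 = -5.5238 → -5.524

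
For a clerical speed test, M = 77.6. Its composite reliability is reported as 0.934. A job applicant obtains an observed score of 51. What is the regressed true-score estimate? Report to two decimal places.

Kelley's formula gives T̂ = 0.934·51 + 0.066·77.6 = 47.634 + 5.1216 = 52.756.

52.76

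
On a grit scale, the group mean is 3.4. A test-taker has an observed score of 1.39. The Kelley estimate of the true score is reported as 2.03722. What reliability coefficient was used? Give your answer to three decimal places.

T̂ = ρX + (1 − ρ)μ  ⇒  T̂ − μ = ρ(X − μ)
ρ = (T̂ − μ)/(X − μ) = (2.03722 − 3.4) / (1.39 − 3.4) = -1.36278 / -2.01 = 0.67800

0.678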